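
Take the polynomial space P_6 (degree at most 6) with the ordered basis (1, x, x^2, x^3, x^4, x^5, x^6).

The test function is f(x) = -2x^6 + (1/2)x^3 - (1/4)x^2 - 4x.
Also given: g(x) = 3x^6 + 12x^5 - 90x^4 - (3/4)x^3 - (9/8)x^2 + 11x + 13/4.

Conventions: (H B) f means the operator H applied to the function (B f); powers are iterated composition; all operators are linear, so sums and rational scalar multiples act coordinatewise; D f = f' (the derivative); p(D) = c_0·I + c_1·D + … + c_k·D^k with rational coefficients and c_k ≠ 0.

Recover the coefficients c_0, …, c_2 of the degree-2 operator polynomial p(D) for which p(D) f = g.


D^0 f = -2x^6 + (1/2)x^3 - (1/4)x^2 - 4x
D^1 f = -12x^5 + (3/2)x^2 - (1/2)x - 4
D^2 f = -60x^4 + 3x - 1/2
matching coefficients of g against c_0 f + c_1 Df + … from the top degree down determines the c_i
solution: c_0 = -3/2, c_1 = -1, c_2 = 3/2

c_0 = -3/2, c_1 = -1, c_2 = 3/2


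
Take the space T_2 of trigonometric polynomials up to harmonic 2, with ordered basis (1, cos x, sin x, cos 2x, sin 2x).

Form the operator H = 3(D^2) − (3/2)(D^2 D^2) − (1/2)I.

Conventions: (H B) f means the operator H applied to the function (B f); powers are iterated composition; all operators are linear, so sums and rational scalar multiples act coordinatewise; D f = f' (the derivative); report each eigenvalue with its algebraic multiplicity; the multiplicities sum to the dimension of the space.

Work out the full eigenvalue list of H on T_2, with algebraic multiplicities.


λ = -73/2 (multiplicity 2), λ = -5 (multiplicity 2), λ = -1/2 (multiplicity 1)

image of 1: -1/2
image of cos x: -5cos x
image of sin x: -5sin x
image of cos 2x: -(73/2)cos 2x
image of sin 2x: -(73/2)sin 2x
the matrix is diagonal; its diagonal is (-1/2, -5, -5, -73/2, -73/2)
for a triangular matrix the eigenvalues are the diagonal entries, with algebraic multiplicity their repetition count


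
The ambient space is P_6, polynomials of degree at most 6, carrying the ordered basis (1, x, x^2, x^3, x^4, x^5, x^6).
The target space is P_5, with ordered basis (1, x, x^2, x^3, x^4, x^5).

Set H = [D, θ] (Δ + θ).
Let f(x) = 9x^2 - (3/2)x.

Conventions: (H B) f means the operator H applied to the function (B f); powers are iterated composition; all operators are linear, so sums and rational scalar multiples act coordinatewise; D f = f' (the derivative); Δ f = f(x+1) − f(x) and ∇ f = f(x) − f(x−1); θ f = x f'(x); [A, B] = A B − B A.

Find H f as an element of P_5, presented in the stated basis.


Δ f = 18x + 15/2
θ f = 18x^2 - (3/2)x
(Δ + θ) f = 18x^2 + (33/2)x + 15/2
θ (Δ + θ) f = 36x^2 + (33/2)x
D θ (Δ + θ) f = 72x + 33/2
D (Δ + θ) f = 36x + 33/2
θ D (Δ + θ) f = 36x
[D, θ] (Δ + θ) f = 36x + 33/2

g(x) = 36x + 33/2


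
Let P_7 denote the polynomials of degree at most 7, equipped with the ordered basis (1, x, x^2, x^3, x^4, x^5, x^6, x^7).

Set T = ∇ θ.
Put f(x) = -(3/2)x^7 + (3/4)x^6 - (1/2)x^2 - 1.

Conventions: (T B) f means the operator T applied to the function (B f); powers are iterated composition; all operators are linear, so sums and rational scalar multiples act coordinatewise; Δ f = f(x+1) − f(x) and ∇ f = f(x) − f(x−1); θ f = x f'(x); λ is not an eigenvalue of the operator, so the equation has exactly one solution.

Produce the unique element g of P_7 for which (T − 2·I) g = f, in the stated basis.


write g with unknown coordinates in the stated basis and equate coefficients in (T − 2·I) g = f
solving from the highest basis element down gives g = (3/4)x^7 + 18x^6 + (2151/8)x^5 + (42285/16)x^4 + (61635/4)x^3 + (348743/8)x^2 + (574937/16)x - 229673/32
check: T g = (147/4)x^6 + (2151/4)x^5 + (42285/8)x^4 + (61635/2)x^3 + (348741/4)x^2 + (574937/8)x - 229689/16
so T g − 2·g = -(3/2)x^7 + (3/4)x^6 - (1/2)x^2 - 1 = f ✓

the image equals g(x) = (3/4)x^7 + 18x^6 + (2151/8)x^5 + (42285/16)x^4 + (61635/4)x^3 + (348743/8)x^2 + (574937/16)x - 229673/32


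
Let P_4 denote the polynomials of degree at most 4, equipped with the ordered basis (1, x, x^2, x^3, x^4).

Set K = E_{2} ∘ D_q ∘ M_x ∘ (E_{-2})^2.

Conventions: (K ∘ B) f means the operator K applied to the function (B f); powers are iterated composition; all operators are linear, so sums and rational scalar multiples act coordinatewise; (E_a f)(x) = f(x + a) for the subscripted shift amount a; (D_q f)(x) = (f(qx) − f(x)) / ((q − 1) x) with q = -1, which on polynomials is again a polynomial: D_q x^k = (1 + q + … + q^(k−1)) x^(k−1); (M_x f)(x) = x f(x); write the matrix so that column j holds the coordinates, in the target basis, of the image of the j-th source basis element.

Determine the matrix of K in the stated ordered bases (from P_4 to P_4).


image of 1: 1
image of x: -4
image of x^2: x^2 + 4x + 20
image of x^3: -12x^2 - 48x - 112
image of x^4: x^4 + 8x^3 + 120x^2 + 416x + 656
each image's coordinates form column j of the matrix

the matrix is [[1, -4, 20, -112, 656]; [0, 0, 4, -48, 416]; [0, 0, 1, -12, 120]; [0, 0, 0, 0, 8]; [0, 0, 0, 0, 1]] (rows listed top to bottom)


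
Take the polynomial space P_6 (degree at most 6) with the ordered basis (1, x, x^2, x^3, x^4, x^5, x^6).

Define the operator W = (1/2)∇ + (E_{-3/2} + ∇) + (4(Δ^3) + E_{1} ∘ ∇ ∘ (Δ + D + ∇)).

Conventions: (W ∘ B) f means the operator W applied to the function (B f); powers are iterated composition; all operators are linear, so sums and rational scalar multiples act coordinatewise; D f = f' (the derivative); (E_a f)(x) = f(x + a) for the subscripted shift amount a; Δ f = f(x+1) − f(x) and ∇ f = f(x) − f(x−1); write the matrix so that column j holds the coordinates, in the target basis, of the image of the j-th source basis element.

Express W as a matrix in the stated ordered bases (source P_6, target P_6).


the matrix is [[1, 0, 27/4, 249/8, 2681/16, 20125/32, 143353/64]; [0, 1, 0, 81/4, 249/2, 13405/16, 60375/16]; [0, 0, 1, 0, 81/2, 1245/4, 40215/16]; [0, 0, 0, 1, 0, 135/2, 1245/2]; [0, 0, 0, 0, 1, 0, 405/4]; [0, 0, 0, 0, 0, 1, 0]; [0, 0, 0, 0, 0, 0, 1]] (rows listed top to bottom)

image of 1: 1
image of x: x
image of x^2: x^2 + 27/4
image of x^3: x^3 + (81/4)x + 249/8
image of x^4: x^4 + (81/2)x^2 + (249/2)x + 2681/16
image of x^5: x^5 + (135/2)x^3 + (1245/4)x^2 + (13405/16)x + 20125/32
image of x^6: x^6 + (405/4)x^4 + (1245/2)x^3 + (40215/16)x^2 + (60375/16)x + 143353/64
each image's coordinates form column j of the matrix


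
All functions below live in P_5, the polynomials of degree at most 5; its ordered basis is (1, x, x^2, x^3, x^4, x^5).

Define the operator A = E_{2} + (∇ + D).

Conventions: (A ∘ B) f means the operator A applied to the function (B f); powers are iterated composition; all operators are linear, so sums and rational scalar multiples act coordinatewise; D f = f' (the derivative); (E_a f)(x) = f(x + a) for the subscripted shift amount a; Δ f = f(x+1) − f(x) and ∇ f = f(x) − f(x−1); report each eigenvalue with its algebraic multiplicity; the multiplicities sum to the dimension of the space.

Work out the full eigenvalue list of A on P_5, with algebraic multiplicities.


image of 1: 1
image of x: x + 4
image of x^2: x^2 + 8x + 3
image of x^3: x^3 + 12x^2 + 9x + 9
image of x^4: x^4 + 16x^3 + 18x^2 + 36x + 15
image of x^5: x^5 + 20x^4 + 30x^3 + 90x^2 + 75x + 33
the matrix is upper triangular; its diagonal is (1, 1, 1, 1, 1, 1)
for a triangular matrix the eigenvalues are the diagonal entries, with algebraic multiplicity their repetition count

λ = 1 (multiplicity 6)


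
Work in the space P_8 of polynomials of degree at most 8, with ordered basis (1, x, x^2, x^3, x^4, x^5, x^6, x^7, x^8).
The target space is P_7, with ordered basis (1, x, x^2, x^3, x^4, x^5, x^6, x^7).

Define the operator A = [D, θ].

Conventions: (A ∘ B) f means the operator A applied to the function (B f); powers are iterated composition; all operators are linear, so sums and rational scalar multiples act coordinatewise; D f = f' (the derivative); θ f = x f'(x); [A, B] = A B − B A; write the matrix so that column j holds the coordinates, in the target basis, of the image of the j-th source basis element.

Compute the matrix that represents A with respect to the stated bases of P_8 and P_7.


the matrix is [[0, 1, 0, 0, 0, 0, 0, 0, 0]; [0, 0, 2, 0, 0, 0, 0, 0, 0]; [0, 0, 0, 3, 0, 0, 0, 0, 0]; [0, 0, 0, 0, 4, 0, 0, 0, 0]; [0, 0, 0, 0, 0, 5, 0, 0, 0]; [0, 0, 0, 0, 0, 0, 6, 0, 0]; [0, 0, 0, 0, 0, 0, 0, 7, 0]; [0, 0, 0, 0, 0, 0, 0, 0, 8]] (rows listed top to bottom)

image of 1: 0
image of x: 1
image of x^2: 2x
image of x^3: 3x^2
image of x^4: 4x^3
image of x^5: 5x^4
image of x^6: 6x^5
image of x^7: 7x^6
image of x^8: 8x^7
each image's coordinates form column j of the matrix


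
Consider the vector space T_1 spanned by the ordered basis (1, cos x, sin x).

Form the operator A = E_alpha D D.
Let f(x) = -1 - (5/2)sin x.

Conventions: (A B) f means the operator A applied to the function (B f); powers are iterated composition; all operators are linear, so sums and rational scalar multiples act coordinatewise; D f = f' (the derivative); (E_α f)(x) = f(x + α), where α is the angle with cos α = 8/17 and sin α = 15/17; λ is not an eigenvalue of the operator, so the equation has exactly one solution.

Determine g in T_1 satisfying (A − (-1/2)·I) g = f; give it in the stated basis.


the image equals g(x) = -2 - (150/53)cos x - (5/53)sin x

write g with unknown coordinates in the stated basis and equate coefficients in (A − (-1/2)·I) g = f
solving from the highest basis element down gives g = -2 - (150/53)cos x - (5/53)sin x
check: A g = (75/53)cos x - (130/53)sin x
so A g − (-1/2)·g = -1 - (5/2)sin x = f ✓


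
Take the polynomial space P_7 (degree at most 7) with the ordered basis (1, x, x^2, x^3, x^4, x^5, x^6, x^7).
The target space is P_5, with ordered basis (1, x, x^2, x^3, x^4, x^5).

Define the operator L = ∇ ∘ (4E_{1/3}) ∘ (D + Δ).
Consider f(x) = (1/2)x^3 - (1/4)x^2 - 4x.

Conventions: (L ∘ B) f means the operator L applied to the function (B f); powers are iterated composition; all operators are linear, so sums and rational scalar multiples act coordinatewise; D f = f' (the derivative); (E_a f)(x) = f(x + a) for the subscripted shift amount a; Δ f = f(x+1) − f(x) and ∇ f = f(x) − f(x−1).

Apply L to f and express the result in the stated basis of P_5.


D f = (3/2)x^2 - (1/2)x - 4
Δ f = (3/2)x^2 + x - 15/4
(D + Δ) f = 3x^2 + (1/2)x - 31/4
E_{1/3} (D + Δ) f = 3x^2 + (5/2)x - 29/4
(4E_{1/3}) (D + Δ) f = 12x^2 + 10x - 29
∇ (4E_{1/3}) (D + Δ) f = 24x - 2

the image equals g(x) = 24x - 2


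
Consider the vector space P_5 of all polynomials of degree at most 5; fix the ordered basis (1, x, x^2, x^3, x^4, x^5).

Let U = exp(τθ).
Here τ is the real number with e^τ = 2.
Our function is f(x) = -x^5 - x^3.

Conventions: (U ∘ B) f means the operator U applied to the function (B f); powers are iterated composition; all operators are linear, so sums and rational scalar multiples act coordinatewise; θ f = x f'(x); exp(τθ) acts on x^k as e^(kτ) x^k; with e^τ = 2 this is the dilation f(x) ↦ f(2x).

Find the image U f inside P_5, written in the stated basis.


exp(τθ) x^k = e^(kτ) x^k; with e^τ = 2 this sends x^k to 2^k x^k
x^3 ↦ 8 x^3
x^5 ↦ 32 x^5
applying this coordinatewise to f: exp(τθ) f = -32x^5 - 8x^3

the result is g(x) = -32x^5 - 8x^3


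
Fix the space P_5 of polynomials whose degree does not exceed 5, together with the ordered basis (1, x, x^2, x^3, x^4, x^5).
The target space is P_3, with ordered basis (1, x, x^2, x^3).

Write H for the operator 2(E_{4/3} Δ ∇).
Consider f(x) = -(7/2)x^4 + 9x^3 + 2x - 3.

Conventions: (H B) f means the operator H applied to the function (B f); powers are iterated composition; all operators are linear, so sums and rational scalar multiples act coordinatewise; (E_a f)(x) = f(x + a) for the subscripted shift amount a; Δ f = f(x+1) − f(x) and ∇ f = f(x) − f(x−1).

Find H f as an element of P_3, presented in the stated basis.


the result is g(x) = -84x^2 - 116x - 58/3

∇ f = -14x^3 + 48x^2 - 41x + 29/2
Δ ∇ f = -42x^2 + 54x - 7
E_{4/3} Δ ∇ f = -42x^2 - 58x - 29/3
(2(E_{4/3} Δ ∇)) f = -84x^2 - 116x - 58/3


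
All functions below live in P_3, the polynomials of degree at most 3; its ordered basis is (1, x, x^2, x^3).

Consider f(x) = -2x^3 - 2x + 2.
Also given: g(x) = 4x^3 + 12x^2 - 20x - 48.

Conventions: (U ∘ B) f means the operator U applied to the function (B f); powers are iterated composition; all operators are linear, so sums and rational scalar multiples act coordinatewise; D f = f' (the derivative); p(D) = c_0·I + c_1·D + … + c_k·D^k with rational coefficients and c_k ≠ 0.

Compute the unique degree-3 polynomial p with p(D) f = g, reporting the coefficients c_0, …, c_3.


D^0 f = -2x^3 - 2x + 2
D^1 f = -6x^2 - 2
D^2 f = -12x
D^3 f = -12
matching coefficients of g against c_0 f + c_1 Df + … from the top degree down determines the c_i
solution: c_0 = -2, c_1 = -2, c_2 = 2, c_3 = 4

c_0 = -2, c_1 = -2, c_2 = 2, c_3 = 4


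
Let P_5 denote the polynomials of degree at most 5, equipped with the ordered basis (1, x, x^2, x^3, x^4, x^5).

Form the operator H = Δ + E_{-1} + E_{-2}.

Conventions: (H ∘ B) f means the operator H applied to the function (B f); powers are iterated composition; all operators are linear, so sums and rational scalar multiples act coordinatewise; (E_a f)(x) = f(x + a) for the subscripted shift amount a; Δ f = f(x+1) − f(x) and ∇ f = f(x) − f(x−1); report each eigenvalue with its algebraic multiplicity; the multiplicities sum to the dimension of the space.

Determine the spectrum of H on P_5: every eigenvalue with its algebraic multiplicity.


image of 1: 2
image of x: 2x - 2
image of x^2: 2x^2 - 4x + 6
image of x^3: 2x^3 - 6x^2 + 18x - 8
image of x^4: 2x^4 - 8x^3 + 36x^2 - 32x + 18
image of x^5: 2x^5 - 10x^4 + 60x^3 - 80x^2 + 90x - 32
the matrix is upper triangular; its diagonal is (2, 2, 2, 2, 2, 2)
for a triangular matrix the eigenvalues are the diagonal entries, with algebraic multiplicity their repetition count

λ = 2 (multiplicity 6)


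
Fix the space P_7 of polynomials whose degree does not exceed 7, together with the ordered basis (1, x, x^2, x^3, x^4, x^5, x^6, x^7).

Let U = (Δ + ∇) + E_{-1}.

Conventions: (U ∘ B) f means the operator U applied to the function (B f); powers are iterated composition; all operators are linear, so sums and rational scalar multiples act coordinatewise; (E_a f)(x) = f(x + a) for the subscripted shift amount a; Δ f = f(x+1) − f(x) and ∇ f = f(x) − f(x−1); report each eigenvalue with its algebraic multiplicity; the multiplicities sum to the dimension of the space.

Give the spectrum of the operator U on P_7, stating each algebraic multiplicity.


image of 1: 1
image of x: x + 1
image of x^2: x^2 + 2x + 1
image of x^3: x^3 + 3x^2 + 3x + 1
image of x^4: x^4 + 4x^3 + 6x^2 + 4x + 1
image of x^5: x^5 + 5x^4 + 10x^3 + 10x^2 + 5x + 1
image of x^6: x^6 + 6x^5 + 15x^4 + 20x^3 + 15x^2 + 6x + 1
image of x^7: x^7 + 7x^6 + 21x^5 + 35x^4 + 35x^3 + 21x^2 + 7x + 1
the matrix is upper triangular; its diagonal is (1, 1, 1, 1, 1, 1, 1, 1)
for a triangular matrix the eigenvalues are the diagonal entries, with algebraic multiplicity their repetition count

λ = 1 (multiplicity 8)


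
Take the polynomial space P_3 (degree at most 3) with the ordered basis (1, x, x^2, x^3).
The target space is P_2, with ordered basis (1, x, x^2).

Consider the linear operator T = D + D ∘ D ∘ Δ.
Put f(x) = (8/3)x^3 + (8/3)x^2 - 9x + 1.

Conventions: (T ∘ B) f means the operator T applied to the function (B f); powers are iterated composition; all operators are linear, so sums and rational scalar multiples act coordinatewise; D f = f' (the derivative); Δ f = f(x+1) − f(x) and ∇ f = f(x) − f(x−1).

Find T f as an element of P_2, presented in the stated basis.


D f = 8x^2 + (16/3)x - 9
Δ f = 8x^2 + (40/3)x - 11/3
D Δ f = 16x + 40/3
D D Δ f = 16
(D + D ∘ D ∘ Δ) f = 8x^2 + (16/3)x + 7

the image equals g(x) = 8x^2 + (16/3)x + 7


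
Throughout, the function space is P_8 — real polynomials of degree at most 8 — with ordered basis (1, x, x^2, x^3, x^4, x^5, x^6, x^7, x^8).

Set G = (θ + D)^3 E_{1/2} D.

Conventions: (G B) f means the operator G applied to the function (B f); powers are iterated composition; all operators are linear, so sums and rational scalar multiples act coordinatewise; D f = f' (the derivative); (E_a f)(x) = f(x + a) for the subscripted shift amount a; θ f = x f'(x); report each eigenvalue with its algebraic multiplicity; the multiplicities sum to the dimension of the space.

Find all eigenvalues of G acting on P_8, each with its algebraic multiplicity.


image of 1: 0
image of x: 0
image of x^2: 2x + 2
image of x^3: 24x^2 + 45x + 21
image of x^4: 108x^3 + 276x^2 + 231x + 63
image of x^5: 320x^4 + 1010x^3 + 1170x^2 + (1175/2)x + 215/2
image of x^6: 750x^5 + 2790x^4 + 4065x^3 + 2895x^2 + (8055/8)x + 1095/8
image of x^7: 1512x^6 + 6447x^5 + 11235x^4 + (20475/2)x^3 + 5145x^2 + (21651/16)x + 2331/16
image of x^8: 2744x^7 + 13160x^6 + 26586x^5 + 29330x^4 + (38185/2)x^3 + (14679/2)x^2 + (12355/8)x + 1099/8
the matrix is upper triangular; its diagonal is (0, 0, 0, 0, 0, 0, 0, 0, 0)
for a triangular matrix the eigenvalues are the diagonal entries, with algebraic multiplicity their repetition count

λ = 0 (multiplicity 9)


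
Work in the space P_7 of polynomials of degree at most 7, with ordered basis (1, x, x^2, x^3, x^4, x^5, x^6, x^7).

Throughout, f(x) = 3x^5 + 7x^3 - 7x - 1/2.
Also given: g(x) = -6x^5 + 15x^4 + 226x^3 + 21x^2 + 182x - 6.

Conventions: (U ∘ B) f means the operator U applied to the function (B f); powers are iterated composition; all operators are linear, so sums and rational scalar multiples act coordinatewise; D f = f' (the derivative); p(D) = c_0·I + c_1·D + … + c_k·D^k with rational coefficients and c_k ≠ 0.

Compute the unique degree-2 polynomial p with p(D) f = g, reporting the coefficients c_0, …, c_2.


D^0 f = 3x^5 + 7x^3 - 7x - 1/2
D^1 f = 15x^4 + 21x^2 - 7
D^2 f = 60x^3 + 42x
matching coefficients of g against c_0 f + c_1 Df + … from the top degree down determines the c_i
solution: c_0 = -2, c_1 = 1, c_2 = 4

p(D) = -2·I + D + 4·D^2, i.e. c_0 = -2, c_1 = 1, c_2 = 4


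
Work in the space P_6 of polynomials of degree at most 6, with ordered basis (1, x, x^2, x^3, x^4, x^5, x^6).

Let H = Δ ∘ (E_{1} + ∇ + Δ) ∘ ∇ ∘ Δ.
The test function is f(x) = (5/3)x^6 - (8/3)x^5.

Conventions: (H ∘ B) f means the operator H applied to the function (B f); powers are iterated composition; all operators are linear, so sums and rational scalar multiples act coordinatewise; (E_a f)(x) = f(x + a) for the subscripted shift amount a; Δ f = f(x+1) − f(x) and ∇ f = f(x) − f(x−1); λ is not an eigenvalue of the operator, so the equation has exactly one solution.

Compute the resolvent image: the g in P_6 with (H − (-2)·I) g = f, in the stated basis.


write g with unknown coordinates in the stated basis and equate coefficients in (H − (-2)·I) g = f
solving from the highest basis element down gives g = (5/6)x^6 - (4/3)x^5 - 50x^3 - 485x^2 - 395x - 145
check: H g = 100x^3 + 970x^2 + 790x + 290
so H g − (-2)·g = (5/3)x^6 - (8/3)x^5 = f ✓

the result is g(x) = (5/6)x^6 - (4/3)x^5 - 50x^3 - 485x^2 - 395x - 145


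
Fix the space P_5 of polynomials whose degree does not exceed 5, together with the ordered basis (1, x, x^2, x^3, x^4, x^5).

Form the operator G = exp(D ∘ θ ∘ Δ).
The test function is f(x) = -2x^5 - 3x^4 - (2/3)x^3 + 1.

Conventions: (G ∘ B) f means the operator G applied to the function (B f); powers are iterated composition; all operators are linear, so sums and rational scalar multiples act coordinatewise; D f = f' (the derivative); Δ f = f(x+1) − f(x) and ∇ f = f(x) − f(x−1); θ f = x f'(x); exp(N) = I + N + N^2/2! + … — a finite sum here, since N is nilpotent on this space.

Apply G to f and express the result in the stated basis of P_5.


the image equals g(x) = -2x^5 - 3x^4 - (482/3)x^3 - 288x^2 - 1120x - 551

order-1 term: -160x^3 - 288x^2 - 160x - 24
order-2 term: -960x - 528
the series for exp(D ∘ θ ∘ Δ) f terminates at order 2
exp(D ∘ θ ∘ Δ) f = -2x^5 - 3x^4 - (482/3)x^3 - 288x^2 - 1120x - 551


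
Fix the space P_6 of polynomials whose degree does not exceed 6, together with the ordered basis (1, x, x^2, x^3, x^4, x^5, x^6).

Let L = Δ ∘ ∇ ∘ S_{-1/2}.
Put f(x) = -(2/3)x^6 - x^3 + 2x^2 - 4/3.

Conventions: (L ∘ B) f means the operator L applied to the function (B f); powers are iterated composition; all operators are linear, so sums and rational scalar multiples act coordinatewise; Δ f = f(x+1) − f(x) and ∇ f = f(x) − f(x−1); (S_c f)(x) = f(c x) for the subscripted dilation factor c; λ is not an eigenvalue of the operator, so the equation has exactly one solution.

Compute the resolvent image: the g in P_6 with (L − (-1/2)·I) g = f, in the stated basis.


the image equals g(x) = -(4/3)x^6 + (5/4)x^4 - 2x^3 + (27/8)x^2 - 3x - 301/48

write g with unknown coordinates in the stated basis and equate coefficients in (L − (-1/2)·I) g = f
solving from the highest basis element down gives g = -(4/3)x^6 + (5/4)x^4 - 2x^3 + (27/8)x^2 - 3x - 301/48
check: L g = -(5/8)x^4 + (5/16)x^2 + (3/2)x + 173/96
so L g − (-1/2)·g = -(2/3)x^6 - x^3 + 2x^2 - 4/3 = f ✓


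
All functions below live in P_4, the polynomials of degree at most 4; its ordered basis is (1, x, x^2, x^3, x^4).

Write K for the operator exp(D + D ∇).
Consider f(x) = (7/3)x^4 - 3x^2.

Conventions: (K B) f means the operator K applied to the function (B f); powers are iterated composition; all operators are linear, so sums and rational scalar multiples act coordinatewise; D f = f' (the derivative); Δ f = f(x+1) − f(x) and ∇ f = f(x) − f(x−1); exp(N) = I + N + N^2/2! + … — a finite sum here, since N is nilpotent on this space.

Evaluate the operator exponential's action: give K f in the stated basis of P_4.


order-1 term: (28/3)x^3 + 28x^2 - 34x + 10/3
order-2 term: 14x^2 + 56x - 3
order-3 term: (28/3)x + 28
order-4 term: 7/3
the series for exp(D + D ∇) f terminates at order 4
exp(D + D ∇) f = (7/3)x^4 + (28/3)x^3 + 39x^2 + (94/3)x + 92/3

g(x) = (7/3)x^4 + (28/3)x^3 + 39x^2 + (94/3)x + 92/3


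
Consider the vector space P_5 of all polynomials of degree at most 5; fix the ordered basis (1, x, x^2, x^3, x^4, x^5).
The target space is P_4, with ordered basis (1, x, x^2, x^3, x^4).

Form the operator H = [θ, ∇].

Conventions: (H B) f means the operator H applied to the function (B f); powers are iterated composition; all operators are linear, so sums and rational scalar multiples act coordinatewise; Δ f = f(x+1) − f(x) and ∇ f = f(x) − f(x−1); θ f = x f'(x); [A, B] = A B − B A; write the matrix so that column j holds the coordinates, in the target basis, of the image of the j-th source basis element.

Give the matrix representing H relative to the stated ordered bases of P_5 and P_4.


the matrix is [[0, -1, 2, -3, 4, -5]; [0, 0, -2, 6, -12, 20]; [0, 0, 0, -3, 12, -30]; [0, 0, 0, 0, -4, 20]; [0, 0, 0, 0, 0, -5]] (rows listed top to bottom)

image of 1: 0
image of x: -1
image of x^2: -2x + 2
image of x^3: -3x^2 + 6x - 3
image of x^4: -4x^3 + 12x^2 - 12x + 4
image of x^5: -5x^4 + 20x^3 - 30x^2 + 20x - 5
each image's coordinates form column j of the matrix


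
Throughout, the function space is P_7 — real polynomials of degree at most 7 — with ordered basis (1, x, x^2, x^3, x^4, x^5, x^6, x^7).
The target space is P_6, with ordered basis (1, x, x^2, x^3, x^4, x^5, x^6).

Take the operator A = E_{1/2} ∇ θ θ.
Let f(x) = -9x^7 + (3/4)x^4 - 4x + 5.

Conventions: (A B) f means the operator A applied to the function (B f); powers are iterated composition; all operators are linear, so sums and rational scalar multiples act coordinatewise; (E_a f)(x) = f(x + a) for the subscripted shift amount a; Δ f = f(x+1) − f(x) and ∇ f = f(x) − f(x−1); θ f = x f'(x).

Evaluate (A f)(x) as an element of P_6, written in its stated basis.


the result is g(x) = -3087x^6 - (15435/4)x^4 + 48x^3 - (9261/16)x^2 + 12x - 697/64

θ f = -63x^7 + 3x^4 - 4x
θ θ f = -441x^7 + 12x^4 - 4x
∇ (θ θ) f = -3087x^6 + 9261x^5 - 15435x^4 + 15483x^3 - 9333x^2 + 3135x - 457
E_{1/2} ∇ (θ θ) f = -3087x^6 - (15435/4)x^4 + 48x^3 - (9261/16)x^2 + 12x - 697/64


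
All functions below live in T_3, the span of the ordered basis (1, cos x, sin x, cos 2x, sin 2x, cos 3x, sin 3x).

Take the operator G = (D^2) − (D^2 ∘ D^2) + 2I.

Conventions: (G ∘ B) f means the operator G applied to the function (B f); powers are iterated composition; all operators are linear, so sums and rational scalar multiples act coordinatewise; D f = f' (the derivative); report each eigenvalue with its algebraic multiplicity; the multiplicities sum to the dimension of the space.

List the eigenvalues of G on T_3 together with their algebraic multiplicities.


image of 1: 2
image of cos x: 0
image of sin x: 0
image of cos 2x: -18cos 2x
image of sin 2x: -18sin 2x
image of cos 3x: -88cos 3x
image of sin 3x: -88sin 3x
the matrix is diagonal; its diagonal is (2, 0, 0, -18, -18, -88, -88)
for a triangular matrix the eigenvalues are the diagonal entries, with algebraic multiplicity their repetition count

λ = -88 (multiplicity 2), λ = -18 (multiplicity 2), λ = 0 (multiplicity 2), λ = 2 (multiplicity 1)


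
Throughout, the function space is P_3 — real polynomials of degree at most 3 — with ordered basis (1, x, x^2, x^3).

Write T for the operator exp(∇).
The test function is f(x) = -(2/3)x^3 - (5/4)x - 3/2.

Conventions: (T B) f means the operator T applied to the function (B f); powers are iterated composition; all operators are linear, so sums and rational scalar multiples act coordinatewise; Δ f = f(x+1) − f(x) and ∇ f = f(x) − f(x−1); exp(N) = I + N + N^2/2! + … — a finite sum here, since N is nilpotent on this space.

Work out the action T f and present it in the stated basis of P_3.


order-1 term: -2x^2 + 2x - 23/12
order-2 term: -2x + 2
order-3 term: -2/3
the series for exp(∇) f terminates at order 3
exp(∇) f = -(2/3)x^3 - 2x^2 - (5/4)x - 25/12

the result is g(x) = -(2/3)x^3 - 2x^2 - (5/4)x - 25/12


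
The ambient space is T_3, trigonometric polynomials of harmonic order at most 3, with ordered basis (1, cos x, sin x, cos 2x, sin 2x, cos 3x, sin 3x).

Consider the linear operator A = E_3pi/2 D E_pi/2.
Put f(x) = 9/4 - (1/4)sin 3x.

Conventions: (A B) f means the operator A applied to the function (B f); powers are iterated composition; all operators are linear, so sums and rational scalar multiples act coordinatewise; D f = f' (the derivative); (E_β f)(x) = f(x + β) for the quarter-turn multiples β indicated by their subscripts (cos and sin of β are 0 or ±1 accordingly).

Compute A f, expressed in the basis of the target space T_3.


the image equals g(x) = -(3/4)cos 3x

E_pi/2 f = 9/4 + (1/4)cos 3x
D E_pi/2 f = -(3/4)sin 3x
E_3pi/2 D E_pi/2 f = -(3/4)cos 3x


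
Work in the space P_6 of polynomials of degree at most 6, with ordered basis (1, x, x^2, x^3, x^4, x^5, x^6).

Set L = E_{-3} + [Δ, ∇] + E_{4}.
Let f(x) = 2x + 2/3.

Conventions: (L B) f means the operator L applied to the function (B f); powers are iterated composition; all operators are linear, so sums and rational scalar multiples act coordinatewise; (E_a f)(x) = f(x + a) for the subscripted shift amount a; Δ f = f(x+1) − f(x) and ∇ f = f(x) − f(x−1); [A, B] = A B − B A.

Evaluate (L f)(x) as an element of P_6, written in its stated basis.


E_{-3} f = 2x - 16/3
∇ f = 2
Δ ∇ f = 0
Δ f = 2
∇ Δ f = 0
[Δ, ∇] f = 0
E_{4} f = 2x + 26/3
(E_{-3} + [Δ, ∇] + E_{4}) f = 4x + 10/3

g(x) = 4x + 10/3


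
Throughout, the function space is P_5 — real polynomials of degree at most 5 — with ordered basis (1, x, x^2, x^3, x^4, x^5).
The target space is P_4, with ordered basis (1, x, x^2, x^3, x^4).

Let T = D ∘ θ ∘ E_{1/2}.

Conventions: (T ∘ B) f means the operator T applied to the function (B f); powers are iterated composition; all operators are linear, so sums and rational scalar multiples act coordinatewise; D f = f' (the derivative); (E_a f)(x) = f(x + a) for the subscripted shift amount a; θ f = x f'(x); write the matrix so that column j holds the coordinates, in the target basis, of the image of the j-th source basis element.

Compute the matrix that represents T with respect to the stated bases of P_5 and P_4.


the matrix is [[0, 1, 1, 3/4, 1/2, 5/16]; [0, 0, 4, 6, 6, 5]; [0, 0, 0, 9, 18, 45/2]; [0, 0, 0, 0, 16, 40]; [0, 0, 0, 0, 0, 25]] (rows listed top to bottom)

image of 1: 0
image of x: 1
image of x^2: 4x + 1
image of x^3: 9x^2 + 6x + 3/4
image of x^4: 16x^3 + 18x^2 + 6x + 1/2
image of x^5: 25x^4 + 40x^3 + (45/2)x^2 + 5x + 5/16
each image's coordinates form column j of the matrix


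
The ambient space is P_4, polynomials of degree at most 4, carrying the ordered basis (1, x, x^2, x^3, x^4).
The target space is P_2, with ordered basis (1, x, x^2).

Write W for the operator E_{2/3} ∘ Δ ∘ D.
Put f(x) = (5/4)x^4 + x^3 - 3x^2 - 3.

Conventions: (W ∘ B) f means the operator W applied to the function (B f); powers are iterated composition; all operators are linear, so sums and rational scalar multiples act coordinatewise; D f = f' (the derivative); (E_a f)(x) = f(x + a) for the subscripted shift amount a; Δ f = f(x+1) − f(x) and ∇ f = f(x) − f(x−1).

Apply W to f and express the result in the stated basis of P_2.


the result is g(x) = 15x^2 + 41x + 68/3

D f = 5x^3 + 3x^2 - 6x
Δ D f = 15x^2 + 21x + 2
E_{2/3} (Δ ∘ D) f = 15x^2 + 41x + 68/3


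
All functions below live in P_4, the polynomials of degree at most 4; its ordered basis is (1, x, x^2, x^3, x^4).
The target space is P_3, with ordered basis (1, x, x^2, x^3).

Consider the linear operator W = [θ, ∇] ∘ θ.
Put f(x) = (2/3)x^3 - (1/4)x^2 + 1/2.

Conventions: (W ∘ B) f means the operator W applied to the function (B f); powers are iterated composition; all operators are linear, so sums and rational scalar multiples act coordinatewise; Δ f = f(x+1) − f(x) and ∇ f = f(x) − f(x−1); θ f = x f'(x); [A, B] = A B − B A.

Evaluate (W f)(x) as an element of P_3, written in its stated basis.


g(x) = -6x^2 + 13x - 7

θ f = 2x^3 - (1/2)x^2
∇ θ f = 6x^2 - 7x + 5/2
θ ∇ θ f = 12x^2 - 7x
θ θ f = 6x^3 - x^2
∇ θ θ f = 18x^2 - 20x + 7
[θ, ∇] θ f = -6x^2 + 13x - 7


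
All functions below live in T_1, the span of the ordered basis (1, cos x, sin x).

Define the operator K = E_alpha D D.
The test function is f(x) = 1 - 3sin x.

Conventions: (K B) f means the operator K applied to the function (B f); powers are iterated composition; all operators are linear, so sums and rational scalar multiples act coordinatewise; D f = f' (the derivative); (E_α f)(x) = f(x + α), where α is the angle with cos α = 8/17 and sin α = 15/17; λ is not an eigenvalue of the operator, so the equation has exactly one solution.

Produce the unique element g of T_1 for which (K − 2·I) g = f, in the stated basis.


g(x) = -1/2 - (5/13)cos x + (14/13)sin x

write g with unknown coordinates in the stated basis and equate coefficients in (K − 2·I) g = f
solving from the highest basis element down gives g = -1/2 - (5/13)cos x + (14/13)sin x
check: K g = -(10/13)cos x - (11/13)sin x
so K g − 2·g = 1 - 3sin x = f ✓


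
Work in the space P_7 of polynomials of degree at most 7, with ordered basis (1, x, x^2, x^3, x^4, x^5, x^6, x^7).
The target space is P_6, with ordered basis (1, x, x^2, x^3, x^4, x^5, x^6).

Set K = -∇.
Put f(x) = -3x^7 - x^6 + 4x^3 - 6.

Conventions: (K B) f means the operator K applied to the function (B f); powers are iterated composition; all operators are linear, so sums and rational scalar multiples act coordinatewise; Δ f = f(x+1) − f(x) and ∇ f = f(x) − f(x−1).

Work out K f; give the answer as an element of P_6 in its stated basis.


g(x) = 21x^6 - 57x^5 + 90x^4 - 85x^3 + 36x^2 - 3x - 2

∇ f = -21x^6 + 57x^5 - 90x^4 + 85x^3 - 36x^2 + 3x + 2
(-∇) f = 21x^6 - 57x^5 + 90x^4 - 85x^3 + 36x^2 - 3x - 2


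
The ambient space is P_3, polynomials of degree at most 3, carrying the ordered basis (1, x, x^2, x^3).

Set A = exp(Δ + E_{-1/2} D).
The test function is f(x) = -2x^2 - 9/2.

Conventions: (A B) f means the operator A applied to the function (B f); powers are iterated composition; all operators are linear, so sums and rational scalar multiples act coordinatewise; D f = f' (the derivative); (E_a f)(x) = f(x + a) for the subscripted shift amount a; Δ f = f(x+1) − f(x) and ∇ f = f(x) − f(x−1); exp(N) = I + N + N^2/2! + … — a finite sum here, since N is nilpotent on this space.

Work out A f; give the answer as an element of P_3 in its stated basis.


the result is g(x) = -2x^2 - 8x - 25/2

order-1 term: -8x
order-2 term: -8
the series for exp(Δ + E_{-1/2} D) f terminates at order 2
exp(Δ + E_{-1/2} D) f = -2x^2 - 8x - 25/2


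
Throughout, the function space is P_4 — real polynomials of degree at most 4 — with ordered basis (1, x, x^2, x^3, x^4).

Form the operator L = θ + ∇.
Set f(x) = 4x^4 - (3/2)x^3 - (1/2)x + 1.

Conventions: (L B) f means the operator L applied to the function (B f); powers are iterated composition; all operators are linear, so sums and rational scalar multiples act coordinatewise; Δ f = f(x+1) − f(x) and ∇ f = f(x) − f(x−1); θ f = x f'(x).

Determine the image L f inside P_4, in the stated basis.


θ f = 16x^4 - (9/2)x^3 - (1/2)x
∇ f = 16x^3 - (57/2)x^2 + (41/2)x - 6
(θ + ∇) f = 16x^4 + (23/2)x^3 - (57/2)x^2 + 20x - 6

the image equals g(x) = 16x^4 + (23/2)x^3 - (57/2)x^2 + 20x - 6


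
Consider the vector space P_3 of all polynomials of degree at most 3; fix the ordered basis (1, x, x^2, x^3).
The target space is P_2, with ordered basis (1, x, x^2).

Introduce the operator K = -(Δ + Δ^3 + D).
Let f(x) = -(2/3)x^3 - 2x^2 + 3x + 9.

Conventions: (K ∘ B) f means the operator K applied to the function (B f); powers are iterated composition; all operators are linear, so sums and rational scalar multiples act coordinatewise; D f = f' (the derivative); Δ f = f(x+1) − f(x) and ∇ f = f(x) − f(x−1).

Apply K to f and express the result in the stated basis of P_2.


Δ f = -2x^2 - 6x + 1/3
Δ f = -2x^2 - 6x + 1/3
Δ Δ f = -4x - 8
Δ Δ Δ f = -4
D f = -2x^2 - 4x + 3
(Δ + Δ^3 + D) f = -4x^2 - 10x - 2/3
(-(Δ + Δ^3 + D)) f = 4x^2 + 10x + 2/3

g(x) = 4x^2 + 10x + 2/3


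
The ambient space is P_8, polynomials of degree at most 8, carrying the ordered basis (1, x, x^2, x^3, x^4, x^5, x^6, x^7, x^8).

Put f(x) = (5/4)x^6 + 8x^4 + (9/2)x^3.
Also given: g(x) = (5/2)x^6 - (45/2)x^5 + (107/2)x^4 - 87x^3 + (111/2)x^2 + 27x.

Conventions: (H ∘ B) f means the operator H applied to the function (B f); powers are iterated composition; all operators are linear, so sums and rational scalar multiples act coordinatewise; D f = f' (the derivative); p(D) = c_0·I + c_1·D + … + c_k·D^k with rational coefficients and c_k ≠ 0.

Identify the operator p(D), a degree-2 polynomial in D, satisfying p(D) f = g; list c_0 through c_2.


D^0 f = (5/4)x^6 + 8x^4 + (9/2)x^3
D^1 f = (15/2)x^5 + 32x^3 + (27/2)x^2
D^2 f = (75/2)x^4 + 96x^2 + 27x
matching coefficients of g against c_0 f + c_1 Df + … from the top degree down determines the c_i
solution: c_0 = 2, c_1 = -3, c_2 = 1

c_0 = 2, c_1 = -3, c_2 = 1


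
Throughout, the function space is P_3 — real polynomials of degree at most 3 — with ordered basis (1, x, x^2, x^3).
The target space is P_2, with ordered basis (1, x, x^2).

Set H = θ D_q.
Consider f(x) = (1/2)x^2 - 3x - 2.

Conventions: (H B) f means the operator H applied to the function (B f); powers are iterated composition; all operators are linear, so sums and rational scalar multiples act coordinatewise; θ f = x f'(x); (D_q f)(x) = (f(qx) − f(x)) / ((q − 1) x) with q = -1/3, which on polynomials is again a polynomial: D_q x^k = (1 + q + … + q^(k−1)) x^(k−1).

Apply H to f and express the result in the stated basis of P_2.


D_q f = (1/3)x - 3
θ D_q f = (1/3)x

the image equals g(x) = (1/3)x


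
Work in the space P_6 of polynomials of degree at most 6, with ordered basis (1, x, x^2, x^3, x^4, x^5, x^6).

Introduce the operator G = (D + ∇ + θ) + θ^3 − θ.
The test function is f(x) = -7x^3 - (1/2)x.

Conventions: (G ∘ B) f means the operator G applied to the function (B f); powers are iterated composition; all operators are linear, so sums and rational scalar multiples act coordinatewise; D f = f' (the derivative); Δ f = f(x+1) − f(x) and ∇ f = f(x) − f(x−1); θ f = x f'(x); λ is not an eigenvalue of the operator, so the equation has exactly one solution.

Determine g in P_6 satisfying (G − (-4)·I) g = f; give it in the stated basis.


g(x) = -(7/31)x^3 + (7/62)x^2 - (101/310)x + 307/1240

write g with unknown coordinates in the stated basis and equate coefficients in (G − (-4)·I) g = f
solving from the highest basis element down gives g = -(7/31)x^3 + (7/62)x^2 - (101/310)x + 307/1240
check: G g = -(189/31)x^3 - (14/31)x^2 + (249/310)x - 307/310
so G g − (-4)·g = -7x^3 - (1/2)x = f ✓


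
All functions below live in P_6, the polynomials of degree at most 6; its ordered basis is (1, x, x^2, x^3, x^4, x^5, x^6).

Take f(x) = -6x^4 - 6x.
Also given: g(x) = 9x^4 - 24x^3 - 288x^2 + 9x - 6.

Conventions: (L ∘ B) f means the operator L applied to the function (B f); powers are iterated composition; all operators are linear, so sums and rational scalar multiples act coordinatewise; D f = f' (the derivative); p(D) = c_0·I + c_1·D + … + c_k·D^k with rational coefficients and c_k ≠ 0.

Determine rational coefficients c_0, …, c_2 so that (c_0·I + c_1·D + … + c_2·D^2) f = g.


D^0 f = -6x^4 - 6x
D^1 f = -24x^3 - 6
D^2 f = -72x^2
matching coefficients of g against c_0 f + c_1 Df + … from the top degree down determines the c_i
solution: c_0 = -3/2, c_1 = 1, c_2 = 4

c_0 = -3/2, c_1 = 1, c_2 = 4


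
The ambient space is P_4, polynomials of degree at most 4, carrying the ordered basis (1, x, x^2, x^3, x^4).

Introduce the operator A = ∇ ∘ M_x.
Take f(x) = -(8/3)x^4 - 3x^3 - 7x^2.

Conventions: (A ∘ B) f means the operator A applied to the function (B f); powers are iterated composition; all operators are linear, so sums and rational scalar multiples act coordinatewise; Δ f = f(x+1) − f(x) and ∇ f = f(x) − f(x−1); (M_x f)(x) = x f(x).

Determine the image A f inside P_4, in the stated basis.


M_x f = -(8/3)x^5 - 3x^4 - 7x^3
∇ M_x f = -(40/3)x^4 + (44/3)x^3 - (89/3)x^2 + (67/3)x - 20/3

the image equals g(x) = -(40/3)x^4 + (44/3)x^3 - (89/3)x^2 + (67/3)x - 20/3


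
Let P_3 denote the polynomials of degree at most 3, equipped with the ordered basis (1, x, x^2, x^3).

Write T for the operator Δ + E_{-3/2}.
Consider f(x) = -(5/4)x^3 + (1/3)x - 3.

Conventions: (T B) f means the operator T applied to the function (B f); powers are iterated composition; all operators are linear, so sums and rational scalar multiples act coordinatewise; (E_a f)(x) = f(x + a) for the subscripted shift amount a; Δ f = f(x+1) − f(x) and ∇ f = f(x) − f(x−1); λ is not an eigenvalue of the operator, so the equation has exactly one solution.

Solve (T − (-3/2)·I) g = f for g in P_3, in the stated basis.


g(x) = -(1/2)x^3 - (3/10)x^2 + (589/300)x - 2677/3000

write g with unknown coordinates in the stated basis and equate coefficients in (T − (-3/2)·I) g = f
solving from the highest basis element down gives g = -(1/2)x^3 - (3/10)x^2 + (589/300)x - 2677/3000
check: T g = -(1/2)x^3 + (9/20)x^2 - (1567/600)x - 3323/2000
so T g − (-3/2)·g = -(5/4)x^3 + (1/3)x - 3 = f ✓


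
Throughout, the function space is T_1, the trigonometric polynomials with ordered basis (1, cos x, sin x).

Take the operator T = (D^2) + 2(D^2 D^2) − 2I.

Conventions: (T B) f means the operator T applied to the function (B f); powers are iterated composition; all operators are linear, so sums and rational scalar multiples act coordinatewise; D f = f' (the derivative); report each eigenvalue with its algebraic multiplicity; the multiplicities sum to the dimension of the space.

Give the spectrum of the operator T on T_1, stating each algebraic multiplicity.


image of 1: -2
image of cos x: -cos x
image of sin x: -sin x
the matrix is diagonal; its diagonal is (-2, -1, -1)
for a triangular matrix the eigenvalues are the diagonal entries, with algebraic multiplicity their repetition count

λ = -2 (multiplicity 1), λ = -1 (multiplicity 2)
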